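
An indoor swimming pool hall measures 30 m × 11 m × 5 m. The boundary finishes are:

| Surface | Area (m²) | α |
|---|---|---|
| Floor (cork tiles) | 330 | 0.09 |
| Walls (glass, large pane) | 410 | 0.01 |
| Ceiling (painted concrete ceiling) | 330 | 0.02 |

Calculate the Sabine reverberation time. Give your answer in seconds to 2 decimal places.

6.58 s

A = Σ Sᵢαᵢ = 330·0.09 + 410·0.01 + 330·0.02 = 40.400 sabins.
Volume V = 30 × 11 × 5 = 1650 m³.
RT60 = 0.161 · V / A = 0.161 × 1650 / 40.400 = 6.58 s.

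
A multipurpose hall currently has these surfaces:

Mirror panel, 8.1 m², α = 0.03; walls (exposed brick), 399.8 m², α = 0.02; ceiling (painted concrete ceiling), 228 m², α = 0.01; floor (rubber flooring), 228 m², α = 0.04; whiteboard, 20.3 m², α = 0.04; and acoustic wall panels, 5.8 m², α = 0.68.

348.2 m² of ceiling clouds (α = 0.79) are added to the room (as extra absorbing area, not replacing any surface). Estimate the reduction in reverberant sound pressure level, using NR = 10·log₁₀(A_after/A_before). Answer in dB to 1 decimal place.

Summing Sᵢαᵢ: 0.243 + 7.996 + 2.280 + 9.120 + 0.812 + 3.944 → A_before = 24.395 sabins.
Treatment contributes 348.2·0.79 = 275.078 sabins.
A_after = 24.395 + 275.078 = 299.473 sabins.
Reduction = 10 log₁₀(A_after/A_before) = 10 log₁₀(12.2760) = 10.9 dB.

10.9 dB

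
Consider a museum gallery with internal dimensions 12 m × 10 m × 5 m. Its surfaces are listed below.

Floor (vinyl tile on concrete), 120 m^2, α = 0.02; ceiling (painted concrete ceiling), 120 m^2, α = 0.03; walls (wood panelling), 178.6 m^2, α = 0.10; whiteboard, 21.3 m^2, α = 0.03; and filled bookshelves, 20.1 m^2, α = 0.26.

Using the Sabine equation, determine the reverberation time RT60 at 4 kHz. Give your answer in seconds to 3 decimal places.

3.250 s

Equivalent absorption area: A = 120·0.02 + 120·0.03 + 178.6·0.10 + 21.3·0.03 + 20.1·0.26 = 29.725 m^2.
V = 12·10·5 = 600 m³.
Sabine: RT60 = 0.161 × 600 / 29.725 = 3.250 s.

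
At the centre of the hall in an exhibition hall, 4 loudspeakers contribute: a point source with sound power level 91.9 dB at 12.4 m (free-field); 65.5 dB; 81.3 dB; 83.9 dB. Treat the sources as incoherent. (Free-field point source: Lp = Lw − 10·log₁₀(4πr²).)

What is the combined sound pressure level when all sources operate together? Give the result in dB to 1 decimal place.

Source at 12.4 m: Lp = 91.9 − 10·log₁₀(4π·12.4²) = 91.9 − 10·log₁₀(1932.205) = 59.0 dB.
Σ 10^(Lᵢ/10) = 3.847e+08.
L_total = 10·log₁₀(3.847e+08) = 85.9 dB.

85.9 dB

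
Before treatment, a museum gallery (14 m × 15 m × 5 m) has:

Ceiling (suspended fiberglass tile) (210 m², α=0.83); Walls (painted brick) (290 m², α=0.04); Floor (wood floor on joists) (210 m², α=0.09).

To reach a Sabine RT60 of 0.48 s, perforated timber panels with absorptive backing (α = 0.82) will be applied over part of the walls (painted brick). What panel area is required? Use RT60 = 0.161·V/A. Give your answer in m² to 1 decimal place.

Equivalent absorption area: A₁ = 210*0.83 + 290*0.04 + 210*0.09 = 204.800 m².
V = 1050 m³. Target absorption A₂ = 0.161 × 1050 / 0.48 = 352.188 sabins.
Absorption to add: 352.188 − 204.800 = 147.388 sabins.
Each m² of panel replacing the walls (painted brick) adds (0.82 − 0.04) = 0.78 sabins.
Panel area = 147.388 / 0.78 = 189.0 m².

189.0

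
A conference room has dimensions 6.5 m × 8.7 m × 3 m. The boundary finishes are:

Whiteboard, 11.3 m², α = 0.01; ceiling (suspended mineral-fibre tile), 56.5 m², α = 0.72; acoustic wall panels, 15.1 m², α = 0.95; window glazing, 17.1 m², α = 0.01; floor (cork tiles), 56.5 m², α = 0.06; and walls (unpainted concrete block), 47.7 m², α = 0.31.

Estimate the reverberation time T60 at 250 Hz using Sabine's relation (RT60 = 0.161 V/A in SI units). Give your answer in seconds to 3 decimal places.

0.372 s

Summing Sᵢαᵢ: 0.113 + 40.680 + 14.345 + 0.171 + 3.390 + 14.787 → A = 73.486 sabins.
Volume V = 6.5 × 8.7 × 3 = 169.65 m³.
Sabine: RT60 = 0.161 × 169.65 / 73.486 = 0.372 s.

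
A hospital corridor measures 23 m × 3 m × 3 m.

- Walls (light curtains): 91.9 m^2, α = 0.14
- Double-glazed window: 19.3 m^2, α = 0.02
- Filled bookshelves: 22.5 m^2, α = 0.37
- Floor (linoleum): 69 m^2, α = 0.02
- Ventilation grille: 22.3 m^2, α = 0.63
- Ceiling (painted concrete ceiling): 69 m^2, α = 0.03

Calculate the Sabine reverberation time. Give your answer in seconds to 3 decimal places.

Total absorption A = 91.9*0.14 + 19.3*0.02 + 22.5*0.37 + 69*0.02 + 22.3*0.63 + 69*0.03
  = 12.866 + 0.386 + 8.325 + 1.380 + 14.049 + 2.070 = 39.076 m^2 sabins.
Volume V = 23 × 3 × 3 = 207 m³.
T = 0.161 V/A = 0.161·207/39.076 = 0.853 s.

0.853 seconds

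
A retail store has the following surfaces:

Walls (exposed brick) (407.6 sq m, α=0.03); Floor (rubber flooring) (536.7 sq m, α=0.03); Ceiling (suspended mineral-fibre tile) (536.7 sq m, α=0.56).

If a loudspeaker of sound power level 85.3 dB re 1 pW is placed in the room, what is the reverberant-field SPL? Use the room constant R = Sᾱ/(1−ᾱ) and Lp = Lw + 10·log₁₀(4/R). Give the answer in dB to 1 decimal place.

Σ(Sᵢαᵢ) = 407.6×0.03 + 536.7×0.03 + 536.7×0.56 = 328.881; total area S = 1481.0 sq m.
ᾱ = 328.881/1481.0 = 0.2221; R = Sᾱ/(1−ᾱ) = 328.881/(1−0.2221) = 422.781 sq m.
Lp = Lw + 10 log₁₀(4/R) = 85.3 -20.24 = 65.1 dB.

65.1 dB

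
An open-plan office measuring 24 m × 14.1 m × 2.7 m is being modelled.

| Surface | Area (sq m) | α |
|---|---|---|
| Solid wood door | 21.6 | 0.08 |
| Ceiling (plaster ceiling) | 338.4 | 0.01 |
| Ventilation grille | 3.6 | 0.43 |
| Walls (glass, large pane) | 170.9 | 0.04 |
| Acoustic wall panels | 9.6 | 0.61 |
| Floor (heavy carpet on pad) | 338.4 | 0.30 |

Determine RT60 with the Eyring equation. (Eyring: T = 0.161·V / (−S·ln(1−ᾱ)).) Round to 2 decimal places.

S = Σ Sᵢ = 882.5 sq m.
Absorption A = 21.6·0.08 + 338.4·0.01 + 3.6·0.43 + 170.9·0.04 + 9.6·0.61 + 338.4·0.30 = 120.872 sabins.
ᾱ = 120.872 / 882.5 = 0.1370.
Eyring denominator: −S ln(1−ᾱ) = 130.028.
V = 24 × 14.1 × 2.7 = 913.68 m³.
T = 0.161·V/[−S·ln(1−ᾱ)] = 0.161·913.68/130.028 = 1.13 s.

1.13 s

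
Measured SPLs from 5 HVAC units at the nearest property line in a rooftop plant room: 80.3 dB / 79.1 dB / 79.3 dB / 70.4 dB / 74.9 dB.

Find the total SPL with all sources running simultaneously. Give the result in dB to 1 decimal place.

Converting to relative power and adding: 10^(80.3/10) + 10^(79.1/10) + 10^(79.3/10) + 10^(70.4/10) + 10^(74.9/10) = 3.154e+08.
Back to dB: 10·log₁₀ Σ = 85.0 dB.

85.0 dB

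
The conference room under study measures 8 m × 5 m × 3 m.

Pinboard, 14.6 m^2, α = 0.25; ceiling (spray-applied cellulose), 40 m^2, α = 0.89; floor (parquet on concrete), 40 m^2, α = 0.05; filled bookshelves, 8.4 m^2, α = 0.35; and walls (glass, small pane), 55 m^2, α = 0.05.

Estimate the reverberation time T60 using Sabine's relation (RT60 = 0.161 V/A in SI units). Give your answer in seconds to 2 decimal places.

0.41 seconds

Summing Sᵢαᵢ: 3.650 + 35.600 + 2.000 + 2.940 + 2.750 → A = 46.940 sabins.
V = 8·5·3 = 120 m³.
T = 0.161 V/A = 0.161·120/46.940 = 0.41 s.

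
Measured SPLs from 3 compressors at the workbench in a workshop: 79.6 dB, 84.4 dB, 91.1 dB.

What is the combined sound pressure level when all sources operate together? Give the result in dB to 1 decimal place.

Sum in the linear (power) domain: Σ 10^(Lᵢ/10) = 10^(79.6/10) + 10^(84.4/10) + 10^(91.1/10) = 1.655e+09.
L_total = 10·log₁₀(1.655e+09) = 92.2 dB.

92.2 dB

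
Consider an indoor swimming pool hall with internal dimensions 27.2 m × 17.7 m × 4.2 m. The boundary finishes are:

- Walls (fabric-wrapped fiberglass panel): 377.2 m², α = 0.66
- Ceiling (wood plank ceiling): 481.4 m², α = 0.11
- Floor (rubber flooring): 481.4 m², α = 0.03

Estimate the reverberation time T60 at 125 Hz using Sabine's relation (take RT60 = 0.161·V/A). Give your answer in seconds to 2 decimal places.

1.03 sec

Equivalent absorption area: A = 377.2×0.66 + 481.4×0.11 + 481.4×0.03 = 316.348 m².
Room volume: 2022.048 m³.
Sabine: RT60 = 0.161 × 2022.048 / 316.348 = 1.03 s.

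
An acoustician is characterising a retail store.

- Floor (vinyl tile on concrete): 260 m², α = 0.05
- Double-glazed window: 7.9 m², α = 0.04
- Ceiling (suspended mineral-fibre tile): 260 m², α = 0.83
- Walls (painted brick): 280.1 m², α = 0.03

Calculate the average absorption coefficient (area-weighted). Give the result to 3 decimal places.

S = Σ Sᵢ = 260 + 7.9 + 260 + 280.1 = 808.0 m².
Σ(Sᵢαᵢ) = 260·0.05 + 7.9·0.04 + 260·0.83 + 280.1·0.03 = 237.519.
ᾱ = 237.519 / 808.0 = 0.294.

0.294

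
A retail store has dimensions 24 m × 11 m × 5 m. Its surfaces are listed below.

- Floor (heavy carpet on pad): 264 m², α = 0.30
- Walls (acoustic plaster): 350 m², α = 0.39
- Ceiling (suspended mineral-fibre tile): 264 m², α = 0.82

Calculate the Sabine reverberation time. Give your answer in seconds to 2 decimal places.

Summing Sᵢαᵢ: 79.200 + 136.500 + 216.480 → A = 432.180 sabins.
Volume V = 24 × 11 × 5 = 1320 m³.
RT60 = 0.161 · V / A = 0.161 × 1320 / 432.180 = 0.49 s.

0.49 seconds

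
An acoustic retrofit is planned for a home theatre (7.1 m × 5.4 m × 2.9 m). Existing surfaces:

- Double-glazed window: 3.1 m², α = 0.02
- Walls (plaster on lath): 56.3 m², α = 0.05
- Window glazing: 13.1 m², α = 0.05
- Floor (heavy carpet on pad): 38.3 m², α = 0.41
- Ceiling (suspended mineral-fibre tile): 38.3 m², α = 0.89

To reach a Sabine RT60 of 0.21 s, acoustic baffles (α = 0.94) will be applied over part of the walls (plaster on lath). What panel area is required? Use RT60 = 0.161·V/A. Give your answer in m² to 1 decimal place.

35.9

Equivalent absorption area: A₁ = 3.1·0.02 + 56.3·0.05 + 13.1·0.05 + 38.3·0.41 + 38.3·0.89 = 53.322 m².
V = 111.186 m³. Target absorption A₂ = 0.161 × 111.186 / 0.21 = 85.243 sabins.
ΔA needed = 85.243 − 53.322 = 31.921 sabins.
Net gain per m²: Δα = 0.94 − 0.05 = 0.89.
Panel area = 31.921 / 0.89 = 35.9 m².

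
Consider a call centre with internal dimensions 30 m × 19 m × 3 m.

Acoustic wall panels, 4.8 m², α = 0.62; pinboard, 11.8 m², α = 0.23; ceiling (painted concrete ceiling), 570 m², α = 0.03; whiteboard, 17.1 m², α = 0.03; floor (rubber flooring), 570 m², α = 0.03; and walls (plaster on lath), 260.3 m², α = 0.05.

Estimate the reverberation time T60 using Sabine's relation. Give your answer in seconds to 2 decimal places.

Total absorption A = 4.8*0.62 + 11.8*0.23 + 570*0.03 + 17.1*0.03 + 570*0.03 + 260.3*0.05
  = 2.976 + 2.714 + 17.100 + 0.513 + 17.100 + 13.015 = 53.418 m² sabins.
V = 30·19·3 = 1710 m³.
Sabine: RT60 = 0.161 × 1710 / 53.418 = 5.15 s.

5.15 seconds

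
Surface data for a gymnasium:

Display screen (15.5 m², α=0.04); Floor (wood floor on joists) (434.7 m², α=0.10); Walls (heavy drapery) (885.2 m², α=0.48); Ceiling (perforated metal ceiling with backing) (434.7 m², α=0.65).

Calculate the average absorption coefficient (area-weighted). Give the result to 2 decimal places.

0.42

S = Σ Sᵢ = 15.5 + 434.7 + 885.2 + 434.7 = 1770.1 m².
Σ(Sᵢαᵢ) = 15.5·0.04 + 434.7·0.10 + 885.2·0.48 + 434.7·0.65 = 751.541.
ᾱ = 751.541 / 1770.1 = 0.42.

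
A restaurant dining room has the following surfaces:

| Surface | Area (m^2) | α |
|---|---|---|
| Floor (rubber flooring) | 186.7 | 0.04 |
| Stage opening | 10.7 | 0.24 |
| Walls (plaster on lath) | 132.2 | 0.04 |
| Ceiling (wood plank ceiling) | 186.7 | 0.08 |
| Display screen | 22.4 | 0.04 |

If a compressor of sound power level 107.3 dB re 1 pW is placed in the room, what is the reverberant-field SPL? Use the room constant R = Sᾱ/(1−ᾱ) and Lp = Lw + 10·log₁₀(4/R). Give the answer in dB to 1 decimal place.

98.1 dB

A = 31.156 sabins; S = 538.7 m^2.
ᾱ = 31.156/538.7 = 0.0578; R = Sᾱ/(1−ᾱ) = 31.156/(1−0.0578) = 33.067 m^2.
Lp = 107.3 + 10·log₁₀(4/33.067) = 107.3 + (-9.17) = 98.1 dB.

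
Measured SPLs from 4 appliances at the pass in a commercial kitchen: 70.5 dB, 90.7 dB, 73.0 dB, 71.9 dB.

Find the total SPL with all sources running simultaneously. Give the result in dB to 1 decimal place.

90.9 dB

Converting to relative power and adding: 10^(70.5/10) + 10^(90.7/10) + 10^(73.0/10) + 10^(71.9/10) = 1.222e+09.
L_total = 10·log₁₀(1.222e+09) = 90.9 dB.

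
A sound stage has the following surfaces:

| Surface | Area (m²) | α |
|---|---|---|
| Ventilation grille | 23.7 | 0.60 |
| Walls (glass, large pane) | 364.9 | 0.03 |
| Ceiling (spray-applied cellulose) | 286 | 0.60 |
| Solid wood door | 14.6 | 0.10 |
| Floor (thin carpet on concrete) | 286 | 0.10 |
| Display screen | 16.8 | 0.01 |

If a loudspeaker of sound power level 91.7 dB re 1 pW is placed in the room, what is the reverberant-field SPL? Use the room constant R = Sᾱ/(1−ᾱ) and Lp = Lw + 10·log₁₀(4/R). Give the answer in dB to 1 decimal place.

Σ(Sᵢαᵢ) = 23.7×0.60 + 364.9×0.03 + 286×0.60 + 14.6×0.10 + 286×0.10 + 16.8×0.01 = 226.995; total area S = 992.0 m².
ᾱ = 0.2288, so room constant R = A/(1−ᾱ) = 294.340 m².
Lp = Lw + 10 log₁₀(4/R) = 91.7 -18.67 = 73.0 dB.

73.0 dB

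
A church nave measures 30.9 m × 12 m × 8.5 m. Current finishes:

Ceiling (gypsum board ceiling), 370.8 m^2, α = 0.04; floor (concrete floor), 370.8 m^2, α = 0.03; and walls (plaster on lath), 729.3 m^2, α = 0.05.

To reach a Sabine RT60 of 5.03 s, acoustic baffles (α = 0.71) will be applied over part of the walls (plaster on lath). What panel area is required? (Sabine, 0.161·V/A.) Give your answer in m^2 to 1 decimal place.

Summing Sᵢαᵢ: 14.832 + 11.124 + 36.465 → A₁ = 62.421 sabins.
Required A₂ = 0.161·3151.8/5.03 = 100.883 sabins.
ΔA needed = 100.883 − 62.421 = 38.462 sabins.
Each m^2 of panel replacing the walls (plaster on lath) adds (0.71 − 0.05) = 0.66 sabins.
Area = ΔA/Δα = 38.462/0.66 = 58.3 m^2.

58.3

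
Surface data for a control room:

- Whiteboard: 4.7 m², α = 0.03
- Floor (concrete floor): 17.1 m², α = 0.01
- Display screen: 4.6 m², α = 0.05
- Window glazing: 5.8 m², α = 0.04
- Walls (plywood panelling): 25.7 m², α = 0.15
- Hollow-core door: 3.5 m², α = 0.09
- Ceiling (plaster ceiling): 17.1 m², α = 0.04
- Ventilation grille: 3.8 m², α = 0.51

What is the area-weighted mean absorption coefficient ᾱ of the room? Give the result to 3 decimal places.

0.092

S = Σ Sᵢ = 4.7 + 17.1 + 4.6 + 5.8 + 25.7 + 3.5 + 17.1 + 3.8 = 82.3 m².
Σ(Sᵢαᵢ) = 4.7*0.03 + 17.1*0.01 + 4.6*0.05 + 5.8*0.04 + 25.7*0.15 + 3.5*0.09 + 17.1*0.04 + 3.8*0.51 = 7.566.
ᾱ = 7.566 / 82.3 = 0.092.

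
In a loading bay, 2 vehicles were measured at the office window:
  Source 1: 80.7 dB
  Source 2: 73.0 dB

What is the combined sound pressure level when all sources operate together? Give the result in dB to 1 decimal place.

81.4 dB

Sum in the linear (power) domain: Σ 10^(Lᵢ/10) = 10^(80.7/10) + 10^(73.0/10) = 1.374e+08.
Back to dB: 10·log₁₀ Σ = 81.4 dB.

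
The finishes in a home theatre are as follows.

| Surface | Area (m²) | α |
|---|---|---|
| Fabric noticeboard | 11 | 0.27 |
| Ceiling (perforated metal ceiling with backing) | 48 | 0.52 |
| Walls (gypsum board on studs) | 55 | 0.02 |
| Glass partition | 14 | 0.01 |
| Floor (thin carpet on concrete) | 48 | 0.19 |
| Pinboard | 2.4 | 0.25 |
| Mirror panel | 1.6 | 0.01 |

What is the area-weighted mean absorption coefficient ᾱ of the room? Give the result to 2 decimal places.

Total surface area S = 180.0 m².
Σ(Sᵢαᵢ) = 11·0.27 + 48·0.52 + 55·0.02 + 14·0.01 + 48·0.19 + 2.4·0.25 + 1.6·0.01 = 38.906.
ᾱ = 38.906 / 180.0 = 0.22.

0.22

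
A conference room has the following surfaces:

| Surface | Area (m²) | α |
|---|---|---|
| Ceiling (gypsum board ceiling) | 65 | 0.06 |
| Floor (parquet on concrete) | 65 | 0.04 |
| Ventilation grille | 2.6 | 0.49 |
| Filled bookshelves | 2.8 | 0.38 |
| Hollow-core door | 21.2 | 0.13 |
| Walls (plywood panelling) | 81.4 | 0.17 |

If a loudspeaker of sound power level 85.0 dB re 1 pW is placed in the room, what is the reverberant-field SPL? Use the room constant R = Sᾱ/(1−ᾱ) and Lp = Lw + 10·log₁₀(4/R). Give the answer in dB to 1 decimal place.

Σ(Sᵢαᵢ) = 65×0.06 + 65×0.04 + 2.6×0.49 + 2.8×0.38 + 21.2×0.13 + 81.4×0.17 = 25.432; total area S = 238.0 m².
ᾱ = 0.1069, so room constant R = A/(1−ᾱ) = 28.476 m².
Lp = Lw + 10 log₁₀(4/R) = 85.0 -8.52 = 76.5 dB.

76.5 dB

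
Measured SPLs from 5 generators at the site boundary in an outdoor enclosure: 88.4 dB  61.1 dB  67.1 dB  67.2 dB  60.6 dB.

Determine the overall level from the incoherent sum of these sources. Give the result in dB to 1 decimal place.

88.5 dB

Sum in the linear (power) domain: Σ 10^(Lᵢ/10) = 10^(88.4/10) + 10^(61.1/10) + 10^(67.1/10) + 10^(67.2/10) + 10^(60.6/10) = 7.046e+08.
Combined level = 10 log₁₀(7.046e+08) = 88.5 dB.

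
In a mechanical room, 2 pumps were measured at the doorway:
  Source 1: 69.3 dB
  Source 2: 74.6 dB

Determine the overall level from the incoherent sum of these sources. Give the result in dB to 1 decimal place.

Sum in the linear (power) domain: Σ 10^(Lᵢ/10) = 10^(69.3/10) + 10^(74.6/10) = 3.735e+07.
Back to dB: 10·log₁₀ Σ = 75.7 dB.

75.7 dB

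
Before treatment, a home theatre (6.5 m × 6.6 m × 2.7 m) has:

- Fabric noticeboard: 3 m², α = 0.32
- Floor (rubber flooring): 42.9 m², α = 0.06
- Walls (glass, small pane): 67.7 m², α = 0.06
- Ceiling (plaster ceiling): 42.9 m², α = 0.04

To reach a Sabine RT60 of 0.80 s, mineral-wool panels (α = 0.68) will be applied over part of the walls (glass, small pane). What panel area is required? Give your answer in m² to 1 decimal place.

Total absorption A₁ = 3×0.32 + 42.9×0.06 + 67.7×0.06 + 42.9×0.04
  = 0.960 + 2.574 + 4.062 + 1.716 = 9.312 m² sabins.
Required A₂ = 0.161·115.83/0.80 = 23.311 sabins.
ΔA needed = 23.311 − 9.312 = 13.999 sabins.
Net gain per m²: Δα = 0.68 − 0.06 = 0.62.
Area = ΔA/Δα = 13.999/0.62 = 22.6 m².

22.6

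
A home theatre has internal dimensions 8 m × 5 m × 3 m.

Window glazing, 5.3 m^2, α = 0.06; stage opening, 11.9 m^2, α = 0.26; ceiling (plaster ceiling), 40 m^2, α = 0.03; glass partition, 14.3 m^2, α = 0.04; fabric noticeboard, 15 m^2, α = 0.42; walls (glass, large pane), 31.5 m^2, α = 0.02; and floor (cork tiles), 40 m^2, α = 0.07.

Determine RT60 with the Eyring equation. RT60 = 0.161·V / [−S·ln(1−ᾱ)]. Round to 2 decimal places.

S = Σ Sᵢ = 158.0 m^2.
Σ(Sᵢαᵢ) = 5.3·0.06 + 11.9·0.26 + 40·0.03 + 14.3·0.04 + 15·0.42 + 31.5·0.02 + 40·0.07 = 14.914.
Mean coefficient ᾱ = A/S = 0.0944.
−S·ln(1−ᾱ) = −158.0 × ln(1 − 0.0944) = 15.667.
V = 8 × 5 × 3 = 120 m³.
RT60 = 0.161 × 120 / 15.667 = 1.23 s.

1.23 seconds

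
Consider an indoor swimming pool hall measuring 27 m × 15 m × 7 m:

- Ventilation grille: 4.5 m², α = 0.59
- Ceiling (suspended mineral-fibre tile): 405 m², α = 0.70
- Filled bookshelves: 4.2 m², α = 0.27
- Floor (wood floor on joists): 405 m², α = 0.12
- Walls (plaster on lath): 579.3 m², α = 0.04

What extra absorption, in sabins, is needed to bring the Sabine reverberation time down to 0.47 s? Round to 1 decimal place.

612.1 sabins

Summing Sᵢαᵢ: 2.655 + 283.500 + 1.134 + 48.600 + 23.172 → A₁ = 359.061 sabins.
Target A₂ = 0.161·2835/0.47 = 971.138 sabins (V = 2835 m³).
ΔA = A₂ − A₁ = 971.138 − 359.061 = 612.1 sabins.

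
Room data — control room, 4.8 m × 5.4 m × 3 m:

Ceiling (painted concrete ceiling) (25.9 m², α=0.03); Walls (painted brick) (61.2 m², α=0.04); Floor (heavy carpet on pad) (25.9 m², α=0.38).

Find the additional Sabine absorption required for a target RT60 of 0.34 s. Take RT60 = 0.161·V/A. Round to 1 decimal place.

23.8 sabins

Summing Sᵢαᵢ: 0.777 + 2.448 + 9.842 → A₁ = 13.067 sabins.
For T = 0.34 s, need A₂ = 0.161·V/T = 0.161·77.76/0.34 = 36.822 sabins.
Additional absorption ΔA = 36.822 − 13.067 = 23.8 sabins.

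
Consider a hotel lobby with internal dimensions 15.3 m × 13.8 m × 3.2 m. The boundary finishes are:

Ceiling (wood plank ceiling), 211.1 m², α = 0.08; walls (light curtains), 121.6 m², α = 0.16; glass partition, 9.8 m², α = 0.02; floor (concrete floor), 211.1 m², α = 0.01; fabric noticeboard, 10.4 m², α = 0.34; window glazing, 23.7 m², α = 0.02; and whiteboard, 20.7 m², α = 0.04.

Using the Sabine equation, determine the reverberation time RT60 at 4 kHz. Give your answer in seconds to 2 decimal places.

2.50 s

Summing Sᵢαᵢ: 16.888 + 19.456 + 0.196 + 2.111 + 3.536 + 0.474 + 0.828 → A = 43.489 sabins.
Volume V = 15.3 × 13.8 × 3.2 = 675.648 m³.
RT60 = 0.161 · V / A = 0.161 × 675.648 / 43.489 = 2.50 s.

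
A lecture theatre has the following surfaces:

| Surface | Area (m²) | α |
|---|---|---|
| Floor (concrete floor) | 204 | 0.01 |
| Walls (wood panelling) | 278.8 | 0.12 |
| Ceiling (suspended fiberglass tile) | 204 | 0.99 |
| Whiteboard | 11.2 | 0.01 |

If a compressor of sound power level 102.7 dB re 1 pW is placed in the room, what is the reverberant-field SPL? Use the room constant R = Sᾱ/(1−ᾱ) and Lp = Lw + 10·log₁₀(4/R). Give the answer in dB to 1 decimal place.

Σ(Sᵢαᵢ) = 204·0.01 + 278.8·0.12 + 204·0.99 + 11.2·0.01 = 237.568; total area S = 698.0 m².
ᾱ = 237.568/698.0 = 0.3404; R = Sᾱ/(1−ᾱ) = 237.568/(1−0.3404) = 360.170 m².
Lp = Lw + 10 log₁₀(4/R) = 102.7 -19.54 = 83.2 dB.

83.2 dB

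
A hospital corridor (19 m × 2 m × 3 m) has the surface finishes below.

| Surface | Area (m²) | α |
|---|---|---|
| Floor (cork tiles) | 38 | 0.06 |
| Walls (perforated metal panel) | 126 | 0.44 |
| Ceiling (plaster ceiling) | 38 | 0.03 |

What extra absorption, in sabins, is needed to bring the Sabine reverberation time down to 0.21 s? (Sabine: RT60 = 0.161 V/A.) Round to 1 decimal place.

Summing Sᵢαᵢ: 2.280 + 55.440 + 1.140 → A₁ = 58.860 sabins.
For T = 0.21 s, need A₂ = 0.161·V/T = 0.161·114/0.21 = 87.400 sabins.
ΔA = A₂ − A₁ = 87.400 − 58.860 = 28.5 sabins.

28.5 sabins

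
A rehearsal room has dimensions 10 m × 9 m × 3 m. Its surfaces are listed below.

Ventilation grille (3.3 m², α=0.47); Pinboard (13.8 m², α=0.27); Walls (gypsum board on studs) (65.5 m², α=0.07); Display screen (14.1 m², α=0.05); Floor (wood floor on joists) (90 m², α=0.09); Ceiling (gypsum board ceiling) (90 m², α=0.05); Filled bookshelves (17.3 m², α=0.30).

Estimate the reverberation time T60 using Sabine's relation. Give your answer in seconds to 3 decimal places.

1.533 s

A = Σ Sᵢαᵢ = 3.3*0.47 + 13.8*0.27 + 65.5*0.07 + 14.1*0.05 + 90*0.09 + 90*0.05 + 17.3*0.30 = 28.357 sabins.
Room volume: 270 m³.
Sabine: RT60 = 0.161 × 270 / 28.357 = 1.533 s.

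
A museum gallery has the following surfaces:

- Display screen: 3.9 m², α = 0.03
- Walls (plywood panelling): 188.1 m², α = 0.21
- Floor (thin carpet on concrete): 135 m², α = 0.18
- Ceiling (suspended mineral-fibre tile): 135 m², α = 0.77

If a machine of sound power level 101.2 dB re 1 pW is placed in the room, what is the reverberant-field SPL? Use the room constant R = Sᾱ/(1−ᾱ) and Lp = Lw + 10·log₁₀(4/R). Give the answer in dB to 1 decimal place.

Σ(Sᵢαᵢ) = 3.9·0.03 + 188.1·0.21 + 135·0.18 + 135·0.77 = 167.868; total area S = 462.0 m².
ᾱ = 167.868/462.0 = 0.3634; R = Sᾱ/(1−ᾱ) = 167.868/(1−0.3634) = 263.695 m².
Lp = Lw + 10 log₁₀(4/R) = 101.2 -18.19 = 83.0 dB.

83.0 dB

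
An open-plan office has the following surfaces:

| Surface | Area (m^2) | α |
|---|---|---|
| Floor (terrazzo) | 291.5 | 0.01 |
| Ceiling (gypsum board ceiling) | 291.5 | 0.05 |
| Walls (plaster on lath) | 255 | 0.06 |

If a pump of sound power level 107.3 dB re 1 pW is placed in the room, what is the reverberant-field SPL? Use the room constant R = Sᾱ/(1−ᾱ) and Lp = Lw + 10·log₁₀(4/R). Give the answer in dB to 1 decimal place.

Σ(Sᵢαᵢ) = 291.5×0.01 + 291.5×0.05 + 255×0.06 = 32.790; total area S = 838.0 m^2.
ᾱ = 32.790/838.0 = 0.0391; R = Sᾱ/(1−ᾱ) = 32.790/(1−0.0391) = 34.124 m^2.
Lp = 107.3 + 10·log₁₀(4/34.124) = 107.3 + (-9.31) = 98.0 dB.

98.0 dB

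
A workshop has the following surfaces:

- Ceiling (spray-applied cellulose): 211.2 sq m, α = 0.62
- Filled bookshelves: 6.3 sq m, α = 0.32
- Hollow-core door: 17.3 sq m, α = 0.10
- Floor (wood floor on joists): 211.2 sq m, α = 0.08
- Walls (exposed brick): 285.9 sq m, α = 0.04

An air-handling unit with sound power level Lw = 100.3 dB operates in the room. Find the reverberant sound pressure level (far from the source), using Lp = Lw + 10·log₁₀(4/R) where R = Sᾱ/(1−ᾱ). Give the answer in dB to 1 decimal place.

83.1 dB

A = 163.022 sabins; S = 731.9 sq m.
ᾱ = 163.022/731.9 = 0.2227; R = Sᾱ/(1−ᾱ) = 163.022/(1−0.2227) = 209.729 sq m.
Lp = Lw + 10 log₁₀(4/R) = 100.3 -17.20 = 83.1 dB.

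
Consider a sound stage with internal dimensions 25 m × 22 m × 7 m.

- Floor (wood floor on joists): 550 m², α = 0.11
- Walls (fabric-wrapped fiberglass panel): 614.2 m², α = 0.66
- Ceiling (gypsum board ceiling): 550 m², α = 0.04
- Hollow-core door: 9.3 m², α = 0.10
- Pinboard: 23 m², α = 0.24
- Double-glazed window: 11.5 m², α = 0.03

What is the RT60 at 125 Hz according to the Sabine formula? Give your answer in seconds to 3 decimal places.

Summing Sᵢαᵢ: 60.500 + 405.372 + 22.000 + 0.930 + 5.520 + 0.345 → A = 494.667 sabins.
Volume V = 25 × 22 × 7 = 3850 m³.
Sabine: RT60 = 0.161 × 3850 / 494.667 = 1.253 s.

1.253 s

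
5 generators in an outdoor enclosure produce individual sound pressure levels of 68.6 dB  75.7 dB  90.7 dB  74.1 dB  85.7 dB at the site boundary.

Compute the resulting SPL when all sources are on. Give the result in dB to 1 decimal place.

Converting to relative power and adding: 10^(68.6/10) + 10^(75.7/10) + 10^(90.7/10) + 10^(74.1/10) + 10^(85.7/10) = 1.617e+09.
Back to dB: 10·log₁₀ Σ = 92.1 dB.

92.1 dB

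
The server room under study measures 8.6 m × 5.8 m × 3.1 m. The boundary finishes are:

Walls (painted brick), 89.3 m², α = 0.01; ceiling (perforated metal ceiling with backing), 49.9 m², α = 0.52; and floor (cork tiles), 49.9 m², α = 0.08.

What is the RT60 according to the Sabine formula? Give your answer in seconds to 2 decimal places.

0.81 seconds

A = Σ Sᵢαᵢ = 89.3*0.01 + 49.9*0.52 + 49.9*0.08 = 30.833 sabins.
V = 8.6·5.8·3.1 = 154.628 m³.
RT60 = 0.161 · V / A = 0.161 × 154.628 / 30.833 = 0.81 s.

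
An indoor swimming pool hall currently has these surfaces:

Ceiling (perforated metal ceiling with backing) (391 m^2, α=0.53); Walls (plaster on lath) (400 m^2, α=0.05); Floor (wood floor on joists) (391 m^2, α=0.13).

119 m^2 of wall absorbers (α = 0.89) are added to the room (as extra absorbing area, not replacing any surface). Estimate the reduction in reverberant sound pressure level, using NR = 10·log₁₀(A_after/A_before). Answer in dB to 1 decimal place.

1.4 dB

Equivalent absorption area: A_before = 391·0.53 + 400·0.05 + 391·0.13 = 278.060 m^2.
Added absorption = 119 × 0.89 = 105.910 sabins.
New total A_after = 383.970 sabins.
NR = 10·log₁₀(383.970/278.060) = 1.4 dB.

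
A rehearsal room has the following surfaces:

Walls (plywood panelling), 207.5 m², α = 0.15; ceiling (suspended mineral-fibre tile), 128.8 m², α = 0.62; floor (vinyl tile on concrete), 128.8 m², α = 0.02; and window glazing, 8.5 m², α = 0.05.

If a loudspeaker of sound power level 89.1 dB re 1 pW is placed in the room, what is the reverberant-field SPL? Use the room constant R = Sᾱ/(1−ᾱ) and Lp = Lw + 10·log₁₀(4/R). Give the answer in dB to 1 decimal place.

A = 113.982 sabins; S = 473.6 m².
ᾱ = 0.2407, so room constant R = A/(1−ᾱ) = 150.115 m².
Lp = 89.1 + 10·log₁₀(4/150.115) = 89.1 + (-15.74) = 73.4 dB.

73.4 dB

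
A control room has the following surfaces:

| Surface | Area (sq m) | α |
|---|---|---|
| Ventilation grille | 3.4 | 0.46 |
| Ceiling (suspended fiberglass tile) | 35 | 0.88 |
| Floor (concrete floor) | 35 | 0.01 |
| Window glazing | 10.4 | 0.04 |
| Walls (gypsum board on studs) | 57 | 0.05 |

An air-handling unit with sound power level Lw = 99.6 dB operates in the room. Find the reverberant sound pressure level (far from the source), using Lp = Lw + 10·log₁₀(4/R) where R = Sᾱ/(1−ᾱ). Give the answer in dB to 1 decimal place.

88.8 dB

Σ(Sᵢαᵢ) = 3.4×0.46 + 35×0.88 + 35×0.01 + 10.4×0.04 + 57×0.05 = 35.980; total area S = 140.8 sq m.
ᾱ = 0.2555, so room constant R = A/(1−ᾱ) = 48.328 sq m.
Lp = Lw + 10 log₁₀(4/R) = 99.6 -10.82 = 88.8 dB.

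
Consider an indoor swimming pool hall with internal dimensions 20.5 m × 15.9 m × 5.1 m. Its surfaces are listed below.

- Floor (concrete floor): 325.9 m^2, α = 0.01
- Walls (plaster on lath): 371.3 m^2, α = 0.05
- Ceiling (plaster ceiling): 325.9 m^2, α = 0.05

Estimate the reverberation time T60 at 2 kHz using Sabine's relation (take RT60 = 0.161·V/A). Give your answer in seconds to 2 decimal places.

7.02 s

Equivalent absorption area: A = 325.9·0.01 + 371.3·0.05 + 325.9·0.05 = 38.119 m^2.
Room volume: 1662.345 m³.
Sabine: RT60 = 0.161 × 1662.345 / 38.119 = 7.02 s.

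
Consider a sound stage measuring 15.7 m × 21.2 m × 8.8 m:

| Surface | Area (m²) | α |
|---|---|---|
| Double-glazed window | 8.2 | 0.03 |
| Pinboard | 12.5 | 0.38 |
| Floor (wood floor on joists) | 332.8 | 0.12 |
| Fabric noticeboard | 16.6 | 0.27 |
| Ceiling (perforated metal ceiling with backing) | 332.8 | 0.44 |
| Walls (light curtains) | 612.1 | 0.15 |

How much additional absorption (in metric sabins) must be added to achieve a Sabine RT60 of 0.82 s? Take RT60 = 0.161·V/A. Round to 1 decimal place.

Summing Sᵢαᵢ: 0.246 + 4.750 + 39.936 + 4.482 + 146.432 + 91.815 → A₁ = 287.661 sabins.
Target A₂ = 0.161·2928.992/0.82 = 575.083 sabins (V = 2928.992 m³).
ΔA = A₂ − A₁ = 575.083 − 287.661 = 287.4 sabins.

287.4 sabins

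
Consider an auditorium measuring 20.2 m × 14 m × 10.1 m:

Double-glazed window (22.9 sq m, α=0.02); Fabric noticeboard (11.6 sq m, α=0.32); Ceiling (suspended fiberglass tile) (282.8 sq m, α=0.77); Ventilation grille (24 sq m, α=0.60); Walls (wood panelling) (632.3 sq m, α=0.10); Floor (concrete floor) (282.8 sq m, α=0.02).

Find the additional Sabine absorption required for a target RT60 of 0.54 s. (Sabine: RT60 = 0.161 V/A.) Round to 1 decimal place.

546.4 sabins

Summing Sᵢαᵢ: 0.458 + 3.712 + 217.756 + 14.400 + 63.230 + 5.656 → A₁ = 305.212 sabins.
V = 2856.28 m³. Required absorption A₂ = 0.161 × 2856.28 / 0.54 = 851.595 sabins.
ΔA = A₂ − A₁ = 851.595 − 305.212 = 546.4 sabins.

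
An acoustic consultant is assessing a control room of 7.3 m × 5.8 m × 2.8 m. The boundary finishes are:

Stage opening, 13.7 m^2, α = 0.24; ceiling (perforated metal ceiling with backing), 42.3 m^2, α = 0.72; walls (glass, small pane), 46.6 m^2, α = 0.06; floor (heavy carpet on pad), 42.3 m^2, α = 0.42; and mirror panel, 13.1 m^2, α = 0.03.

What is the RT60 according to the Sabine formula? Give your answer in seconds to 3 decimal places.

0.349 sec

Equivalent absorption area: A = 13.7*0.24 + 42.3*0.72 + 46.6*0.06 + 42.3*0.42 + 13.1*0.03 = 54.699 m^2.
V = 7.3·5.8·2.8 = 118.552 m³.
RT60 = 0.161 · V / A = 0.161 × 118.552 / 54.699 = 0.349 s.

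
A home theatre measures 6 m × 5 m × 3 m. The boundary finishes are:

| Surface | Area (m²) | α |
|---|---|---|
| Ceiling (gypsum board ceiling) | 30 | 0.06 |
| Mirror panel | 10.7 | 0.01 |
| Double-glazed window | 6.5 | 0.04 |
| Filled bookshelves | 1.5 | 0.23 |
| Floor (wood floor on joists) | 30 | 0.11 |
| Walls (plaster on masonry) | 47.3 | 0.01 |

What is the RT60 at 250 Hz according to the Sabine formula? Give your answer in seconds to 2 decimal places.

Equivalent absorption area: A = 30×0.06 + 10.7×0.01 + 6.5×0.04 + 1.5×0.23 + 30×0.11 + 47.3×0.01 = 6.285 m².
Volume V = 6 × 5 × 3 = 90 m³.
RT60 = 0.161 · V / A = 0.161 × 90 / 6.285 = 2.31 s.

2.31 s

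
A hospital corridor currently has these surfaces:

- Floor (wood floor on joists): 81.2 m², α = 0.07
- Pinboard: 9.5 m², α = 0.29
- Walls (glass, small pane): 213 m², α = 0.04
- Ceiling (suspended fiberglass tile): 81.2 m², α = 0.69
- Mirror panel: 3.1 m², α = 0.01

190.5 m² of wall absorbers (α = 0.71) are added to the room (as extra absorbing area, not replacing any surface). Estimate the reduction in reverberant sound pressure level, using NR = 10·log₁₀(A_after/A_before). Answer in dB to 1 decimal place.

Summing Sᵢαᵢ: 5.684 + 2.755 + 8.520 + 56.028 + 0.031 → A_before = 73.018 sabins.
Added absorption = 190.5 × 0.71 = 135.255 sabins.
A_after = 73.018 + 135.255 = 208.273 sabins.
NR = 10·log₁₀(208.273/73.018) = 4.6 dB.

4.6 dB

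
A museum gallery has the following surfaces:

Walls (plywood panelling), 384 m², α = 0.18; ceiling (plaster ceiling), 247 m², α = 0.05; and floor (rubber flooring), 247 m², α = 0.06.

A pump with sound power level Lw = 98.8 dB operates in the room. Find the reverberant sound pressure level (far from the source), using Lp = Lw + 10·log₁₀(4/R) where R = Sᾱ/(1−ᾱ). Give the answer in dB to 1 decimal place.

A = 96.290 sabins; S = 878.0 m².
ᾱ = 0.1097, so room constant R = A/(1−ᾱ) = 108.155 m².
Lp = 98.8 + 10·log₁₀(4/108.155) = 98.8 + (-14.32) = 84.5 dB.

84.5 dB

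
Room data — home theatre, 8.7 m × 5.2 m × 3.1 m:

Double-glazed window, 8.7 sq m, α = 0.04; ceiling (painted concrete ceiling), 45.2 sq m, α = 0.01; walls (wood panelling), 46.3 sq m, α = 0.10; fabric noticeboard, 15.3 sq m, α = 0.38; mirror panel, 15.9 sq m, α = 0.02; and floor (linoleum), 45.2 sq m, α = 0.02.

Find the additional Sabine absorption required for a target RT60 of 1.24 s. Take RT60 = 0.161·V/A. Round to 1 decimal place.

Summing Sᵢαᵢ: 0.348 + 0.452 + 4.630 + 5.814 + 0.318 + 0.904 → A₁ = 12.466 sabins.
V = 140.244 m³. Required absorption A₂ = 0.161 × 140.244 / 1.24 = 18.209 sabins.
ΔA = A₂ − A₁ = 18.209 − 12.466 = 5.7 sabins.

5.7 sabins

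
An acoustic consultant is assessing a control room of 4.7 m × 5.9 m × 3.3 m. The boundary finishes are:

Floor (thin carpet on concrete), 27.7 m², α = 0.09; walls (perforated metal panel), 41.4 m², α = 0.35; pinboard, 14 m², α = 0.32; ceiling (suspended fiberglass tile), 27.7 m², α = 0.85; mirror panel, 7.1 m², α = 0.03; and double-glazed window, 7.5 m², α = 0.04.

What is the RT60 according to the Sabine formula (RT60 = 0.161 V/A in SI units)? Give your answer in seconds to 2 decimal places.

Equivalent absorption area: A = 27.7×0.09 + 41.4×0.35 + 14×0.32 + 27.7×0.85 + 7.1×0.03 + 7.5×0.04 = 45.521 m².
Room volume: 91.509 m³.
RT60 = 0.161 · V / A = 0.161 × 91.509 / 45.521 = 0.32 s.

0.32 sec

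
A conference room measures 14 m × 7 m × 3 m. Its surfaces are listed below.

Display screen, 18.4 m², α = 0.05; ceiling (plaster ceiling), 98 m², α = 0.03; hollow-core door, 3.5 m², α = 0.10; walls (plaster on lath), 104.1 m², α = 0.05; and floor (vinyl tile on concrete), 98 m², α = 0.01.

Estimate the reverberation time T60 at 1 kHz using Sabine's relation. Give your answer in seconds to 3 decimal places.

A = Σ Sᵢαᵢ = 18.4·0.05 + 98·0.03 + 3.5·0.10 + 104.1·0.05 + 98·0.01 = 10.395 sabins.
Volume V = 14 × 7 × 3 = 294 m³.
RT60 = 0.161 · V / A = 0.161 × 294 / 10.395 = 4.554 s.

4.554 sec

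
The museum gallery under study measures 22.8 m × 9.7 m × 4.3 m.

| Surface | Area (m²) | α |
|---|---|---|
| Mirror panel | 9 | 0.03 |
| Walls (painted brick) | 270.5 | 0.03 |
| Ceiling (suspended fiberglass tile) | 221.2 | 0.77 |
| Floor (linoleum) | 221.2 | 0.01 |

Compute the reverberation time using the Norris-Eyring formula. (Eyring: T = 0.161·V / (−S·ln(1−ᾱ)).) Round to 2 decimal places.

0.74 sec

S = Σ Sᵢ = 721.9 m².
Σ(Sᵢαᵢ) = 9·0.03 + 270.5·0.03 + 221.2·0.77 + 221.2·0.01 = 180.921.
ᾱ = 180.921 / 721.9 = 0.2506.
Eyring denominator: −S ln(1−ᾱ) = 208.255.
V = 22.8 × 9.7 × 4.3 = 950.988 m³.
T = 0.161·V/[−S·ln(1−ᾱ)] = 0.161·950.988/208.255 = 0.74 s.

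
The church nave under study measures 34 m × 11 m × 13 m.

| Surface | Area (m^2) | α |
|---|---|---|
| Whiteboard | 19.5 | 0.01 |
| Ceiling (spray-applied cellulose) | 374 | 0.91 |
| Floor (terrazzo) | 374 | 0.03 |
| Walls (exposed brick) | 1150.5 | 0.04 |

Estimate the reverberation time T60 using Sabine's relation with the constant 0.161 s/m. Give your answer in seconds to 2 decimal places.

1.97 sec

Equivalent absorption area: A = 19.5*0.01 + 374*0.91 + 374*0.03 + 1150.5*0.04 = 397.775 m^2.
Room volume: 4862 m³.
T = 0.161 V/A = 0.161·4862/397.775 = 1.97 s.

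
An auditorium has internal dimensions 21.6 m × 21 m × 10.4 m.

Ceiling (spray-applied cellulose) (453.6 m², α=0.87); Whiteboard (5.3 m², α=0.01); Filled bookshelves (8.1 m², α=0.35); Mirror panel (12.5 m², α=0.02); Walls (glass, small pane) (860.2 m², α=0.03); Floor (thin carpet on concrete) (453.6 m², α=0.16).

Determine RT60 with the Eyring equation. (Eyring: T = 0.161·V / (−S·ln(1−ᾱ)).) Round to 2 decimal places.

1.31 sec

Total surface area S = 453.6 + 5.3 + 8.1 + 12.5 + 860.2 + 453.6 = 1793.3 m².
Σ(Sᵢαᵢ) = 453.6·0.87 + 5.3·0.01 + 8.1·0.35 + 12.5·0.02 + 860.2·0.03 + 453.6·0.16 = 496.152.
Mean coefficient ᾱ = A/S = 0.2767.
Eyring denominator: −S ln(1−ᾱ) = 580.906.
V = 21.6 × 21 × 10.4 = 4717.44 m³.
T = 0.161·V/[−S·ln(1−ᾱ)] = 0.161·4717.44/580.906 = 1.31 s.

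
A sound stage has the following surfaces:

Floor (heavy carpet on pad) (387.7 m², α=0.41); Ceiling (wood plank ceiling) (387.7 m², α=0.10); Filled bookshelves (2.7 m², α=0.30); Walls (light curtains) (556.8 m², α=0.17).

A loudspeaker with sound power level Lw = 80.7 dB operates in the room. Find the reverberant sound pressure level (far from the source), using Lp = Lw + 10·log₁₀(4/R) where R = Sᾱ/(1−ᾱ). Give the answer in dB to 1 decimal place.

Σ(Sᵢαᵢ) = 387.7·0.41 + 387.7·0.10 + 2.7·0.30 + 556.8·0.17 = 293.193; total area S = 1334.9 m².
ᾱ = 293.193/1334.9 = 0.2196; R = Sᾱ/(1−ᾱ) = 293.193/(1−0.2196) = 375.696 m².
Lp = Lw + 10 log₁₀(4/R) = 80.7 -19.73 = 61.0 dB.

61.0 dB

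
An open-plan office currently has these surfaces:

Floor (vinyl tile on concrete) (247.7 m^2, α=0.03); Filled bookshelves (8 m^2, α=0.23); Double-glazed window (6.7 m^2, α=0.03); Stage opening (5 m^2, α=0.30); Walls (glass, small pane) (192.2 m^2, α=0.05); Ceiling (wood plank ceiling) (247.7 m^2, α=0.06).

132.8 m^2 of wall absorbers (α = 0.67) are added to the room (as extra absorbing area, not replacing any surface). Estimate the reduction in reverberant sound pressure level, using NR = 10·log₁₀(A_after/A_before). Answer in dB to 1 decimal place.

5.5 dB

A_before = Σ Sᵢαᵢ = 247.7·0.03 + 8·0.23 + 6.7·0.03 + 5·0.30 + 192.2·0.05 + 247.7·0.06 = 35.444 sabins.
Treatment contributes 132.8·0.67 = 88.976 sabins.
A_after = 35.444 + 88.976 = 124.420 sabins.
Reduction = 10 log₁₀(A_after/A_before) = 10 log₁₀(3.5103) = 5.5 dB.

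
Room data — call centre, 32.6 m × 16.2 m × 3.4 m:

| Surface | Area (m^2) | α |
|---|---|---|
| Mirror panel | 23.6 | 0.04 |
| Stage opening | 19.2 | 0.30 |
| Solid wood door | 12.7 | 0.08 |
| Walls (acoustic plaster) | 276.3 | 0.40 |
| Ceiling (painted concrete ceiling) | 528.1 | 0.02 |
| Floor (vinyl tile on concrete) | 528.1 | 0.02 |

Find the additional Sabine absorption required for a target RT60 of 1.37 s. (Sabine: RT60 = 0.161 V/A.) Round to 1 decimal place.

Summing Sᵢαᵢ: 0.944 + 5.760 + 1.016 + 110.520 + 10.562 + 10.562 → A₁ = 139.364 sabins.
V = 1795.608 m³. Required absorption A₂ = 0.161 × 1795.608 / 1.37 = 211.017 sabins.
ΔA = A₂ − A₁ = 211.017 − 139.364 = 71.7 sabins.

71.7 sabins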